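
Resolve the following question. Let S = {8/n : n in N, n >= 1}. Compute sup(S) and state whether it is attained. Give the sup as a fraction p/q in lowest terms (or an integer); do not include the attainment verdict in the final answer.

Analysis:
- Values: 8, 4, 8/3, 2, ... strictly decreasing.
- The maximum is 8 (n=1); sup = 8 (attained).
- The set is bounded below by 0; 8/n -> 0 so 0 is the greatest lower bound.
- 0 is not in the set, so inf = 0 is not attained.
Conclusion: sup(S) = 8, attained in S.

8


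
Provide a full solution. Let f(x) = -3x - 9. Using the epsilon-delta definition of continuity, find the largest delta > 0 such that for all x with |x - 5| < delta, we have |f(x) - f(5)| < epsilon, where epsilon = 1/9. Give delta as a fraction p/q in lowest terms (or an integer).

We compute f(5) = -3*(5) - 9 = -24.
|f(x) - f(5)| = |-3x - 9 - (-24)| = |-3(x - 5)| = 3|x - 5|.
We need 3|x - 5| < 1/9, i.e. |x - 5| < 1/9 / 3 = 1/27.
So any delta <= 1/27 works. Conversely, if delta > 1/27, then x = 5 + 1/27 satisfies |x - 5| = 1/27 < delta but |f(x) - f(5)| = 3 * 1/27 = 1/9, which is not < 1/9; so no larger delta works.
Hence the largest such delta is 1/27.

1/27


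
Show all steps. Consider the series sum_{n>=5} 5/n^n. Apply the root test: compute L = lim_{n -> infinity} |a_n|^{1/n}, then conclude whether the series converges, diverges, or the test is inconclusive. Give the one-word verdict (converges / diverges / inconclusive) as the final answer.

Let a_n denote the general term. Form |a_n|^(1/n) and simplify:
|a_n|^(1/n) = 5^(1/n)/n
Take the limit as n -> infinity: L = 0.
Since L = 0 < 1, the root test implies convergence.

converges


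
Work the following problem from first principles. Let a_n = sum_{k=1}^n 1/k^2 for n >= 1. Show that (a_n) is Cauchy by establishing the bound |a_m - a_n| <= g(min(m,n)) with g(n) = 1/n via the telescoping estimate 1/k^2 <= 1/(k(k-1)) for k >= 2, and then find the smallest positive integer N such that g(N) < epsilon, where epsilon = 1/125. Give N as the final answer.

For m > n >= 1: |a_m - a_n| = sum_{k=n+1}^m 1/k^2.
Use 1/k^2 <= 1/(k(k-1)) = 1/(k-1) - 1/k for k >= 2:
sum_{k=n+1}^m 1/k^2 <= sum_{k=n+1}^m (1/(k-1) - 1/k) = 1/n - 1/m <= 1/n.
By symmetry the same bound holds with n,m swapped, so |a_m - a_n| <= 1/min(m,n) = g(min(m,n)). Since g(n) -> 0, (a_n) is Cauchy.
Now solve g(N) < 1/125: 1/N < 1/125 <=> N > 1/(1/125) = 125.
The smallest integer strictly greater than 125 is N = 126.
Check: g(126) = 1/126 < 1/125; g(125) = 1/125 >= 1/125. So N = 126.

126


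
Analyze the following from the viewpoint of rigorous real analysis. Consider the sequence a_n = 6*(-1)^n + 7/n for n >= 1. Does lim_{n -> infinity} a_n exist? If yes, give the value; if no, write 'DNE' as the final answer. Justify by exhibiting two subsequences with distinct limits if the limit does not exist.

Examine the behaviour of a_n along subsequences.
a_{2k} = 6 + 7/(2k) -> 6. a_{2k+1} = -6 + 7/(2k+1) -> -6.
Since these two subsequential limits are 6 and -6, distinct, the full sequence cannot converge (a convergent sequence has all subsequences tending to the same limit). So lim a_n does not exist.

DNE


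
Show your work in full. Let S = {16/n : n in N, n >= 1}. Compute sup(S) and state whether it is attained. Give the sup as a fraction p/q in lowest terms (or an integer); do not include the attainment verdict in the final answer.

Analysis:
- Values: 16, 8, 16/3, 4, ... strictly decreasing.
- The maximum is 16 (n=1); sup = 16 (attained).
- The set is bounded below by 0; 16/n -> 0 so 0 is the greatest lower bound.
- 0 is not in the set, so inf = 0 is not attained.
Conclusion: sup(S) = 16, attained in S.

16


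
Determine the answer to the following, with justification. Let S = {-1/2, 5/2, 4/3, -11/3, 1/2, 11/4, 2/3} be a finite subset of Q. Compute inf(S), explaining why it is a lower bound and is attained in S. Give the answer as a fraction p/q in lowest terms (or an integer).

S is finite, so inf(S) = min(S).
Sorted increasing:
-11/3, -1/2, 1/2, 2/3, 4/3, 5/2, 11/4
The extremum is -11/3.
For every x in S, x >= -11/3. And -11/3 is in S, so it is attained.
Therefore inf(S) = -11/3.

-11/3


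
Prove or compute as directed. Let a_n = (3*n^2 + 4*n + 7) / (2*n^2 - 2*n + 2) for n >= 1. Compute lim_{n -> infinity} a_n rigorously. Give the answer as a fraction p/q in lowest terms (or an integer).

Divide numerator and denominator by n^2, the highest power:
numerator / n^2 = 3 + 4/n + 7/n^2
denominator / n^2 = 2 - 2/n + 2/n^2
As n -> infinity, all terms of the form c/n^k (k >= 1) tend to 0.
So numerator / n^2 -> 3 and denominator / n^2 -> 2.
Therefore lim a_n = 3/2.

3/2


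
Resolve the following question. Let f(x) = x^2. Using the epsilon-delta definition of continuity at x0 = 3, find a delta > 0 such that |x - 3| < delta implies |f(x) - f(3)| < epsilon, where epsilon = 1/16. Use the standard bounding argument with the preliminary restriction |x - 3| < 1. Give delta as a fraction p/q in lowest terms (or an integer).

Factor: |x^2 - (3)^2| = |x - 3| * |x + 3|.
Impose |x - 3| < 1 first. Then |x + 3| = |(x - 3) + 2*(3)| <= |x - 3| + 2*|3| < 1 + 6 = 7.
So |x^2 - (3)^2| < delta * 7.
We need delta * 7 <= 1/16, i.e. delta <= 1/16/7 = 1/112.
Since 1/112 < 1, this is tighter than 1; take delta = 1/112.
So delta = 1/112 works.

1/112


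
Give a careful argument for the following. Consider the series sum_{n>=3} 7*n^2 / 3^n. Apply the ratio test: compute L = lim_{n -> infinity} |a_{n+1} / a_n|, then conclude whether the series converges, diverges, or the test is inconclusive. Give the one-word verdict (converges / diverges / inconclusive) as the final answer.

Let a_n denote the general term. Form the ratio a_{n+1}/a_n and simplify:
a_{n+1}/a_n = (n + 1)^2/(3*n^2)
Take the limit as n -> infinity: L = 1/3.
Since L = 1/3 < 1, the ratio test implies the series converges.

converges


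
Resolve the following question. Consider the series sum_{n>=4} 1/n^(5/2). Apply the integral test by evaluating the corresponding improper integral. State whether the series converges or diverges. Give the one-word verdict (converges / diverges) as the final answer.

Let f(x) = x^(-5/2). Then f is positive, continuous, and decreasing on [4, infinity), so the integral test applies.
Compute the improper integral int_{4}^infinity f(x) dx:
  antiderivative F(x) = -2/(3*x^(3/2)).
  As x -> infinity, F(x) -> 0 (since p = 5/2 > 1).
  So int = F(infinity) - F(4) = 0 - (-1/12) = 1/12.
  Finite, so by the integral test, the series converges.

converges


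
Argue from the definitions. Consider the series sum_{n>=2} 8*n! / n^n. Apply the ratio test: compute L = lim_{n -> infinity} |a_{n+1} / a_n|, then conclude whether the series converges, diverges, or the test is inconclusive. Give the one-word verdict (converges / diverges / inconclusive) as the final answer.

Let a_n denote the general term. Form the ratio a_{n+1}/a_n and simplify:
a_{n+1}/a_n = (n/(n + 1))^n
Take the limit as n -> infinity: L = exp(-1).
Since L = exp(-1) < 1, the ratio test implies the series converges.

converges


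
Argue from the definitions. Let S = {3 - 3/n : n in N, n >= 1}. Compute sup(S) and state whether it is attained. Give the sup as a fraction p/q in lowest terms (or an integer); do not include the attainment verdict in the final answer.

Analysis:
- Values: 0, 3/2, 2, 9/4, ... strictly increasing.
- Minimum is 0 (n=1); inf = 0 (attained).
- 3 - 3/n -> 3 from below; sup = 3, not attained.
Conclusion: sup(S) = 3, not attained in S.

3


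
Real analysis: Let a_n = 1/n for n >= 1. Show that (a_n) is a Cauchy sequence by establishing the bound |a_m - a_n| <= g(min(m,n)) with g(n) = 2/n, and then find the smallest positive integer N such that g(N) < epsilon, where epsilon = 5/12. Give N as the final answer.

For any m, n >= 1, by the triangle inequality:
|a_m - a_n| = |1/m - 1/n| <= 1/m + 1/n <= 2/min(m,n).
So g(n) = 2/n bounds the Cauchy difference. Since g(n) -> 0, (a_n) is Cauchy.
Now solve g(N) < 5/12: 2/N < 5/12 <=> N > 2 / (5/12) = 24/5.
The smallest integer strictly greater than 24/5 is N = 5.
Check: g(5) = 2/5 = 2/5 < 5/12; g(4) = 1/2 >= 5/12. So N = 5.

5


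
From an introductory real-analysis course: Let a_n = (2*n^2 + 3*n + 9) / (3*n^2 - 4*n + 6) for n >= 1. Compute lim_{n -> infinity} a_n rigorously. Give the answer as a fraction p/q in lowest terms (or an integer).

Divide numerator and denominator by n^2, the highest power:
numerator / n^2 = 2 + 3/n + 9/n^2
denominator / n^2 = 3 - 4/n + 6/n^2
As n -> infinity, all terms of the form c/n^k (k >= 1) tend to 0.
So numerator / n^2 -> 2 and denominator / n^2 -> 3.
Therefore lim a_n = 2/3.

2/3


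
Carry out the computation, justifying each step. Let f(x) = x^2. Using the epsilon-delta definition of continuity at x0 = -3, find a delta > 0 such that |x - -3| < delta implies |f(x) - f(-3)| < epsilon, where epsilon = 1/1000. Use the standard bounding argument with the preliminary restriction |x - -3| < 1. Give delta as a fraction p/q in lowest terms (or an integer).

Factor: |x^2 - (-3)^2| = |x - -3| * |x + -3|.
Impose |x - -3| < 1 first. Then |x + -3| = |(x - -3) + 2*(-3)| <= |x - -3| + 2*|-3| < 1 + 6 = 7.
So |x^2 - (-3)^2| < delta * 7.
We need delta * 7 <= 1/1000, i.e. delta <= 1/1000/7 = 1/7000.
Since 1/7000 < 1, this is tighter than 1; take delta = 1/7000.
So delta = 1/7000 works.

1/7000


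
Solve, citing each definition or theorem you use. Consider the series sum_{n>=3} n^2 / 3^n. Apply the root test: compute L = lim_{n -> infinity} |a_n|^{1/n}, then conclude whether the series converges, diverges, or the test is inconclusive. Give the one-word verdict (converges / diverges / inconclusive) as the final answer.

Let a_n denote the general term. Form |a_n|^(1/n) and simplify:
|a_n|^(1/n) = n^(2/n)/3
Take the limit as n -> infinity: L = 1/3.
Since L = 1/3 < 1, the root test implies convergence.

converges


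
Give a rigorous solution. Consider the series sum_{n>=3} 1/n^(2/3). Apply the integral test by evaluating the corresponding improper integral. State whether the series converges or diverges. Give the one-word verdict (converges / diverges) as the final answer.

Let f(x) = x^(-2/3). Then f is positive, continuous, and decreasing on [3, infinity), so the integral test applies.
Compute the improper integral int_{3}^infinity f(x) dx:
  antiderivative F(x) = 3*x^(1/3).
  As x -> infinity, F(x) -> infinity (since p = 2/3 < 1).
  So the integral diverges. By the integral test, the series diverges.

diverges


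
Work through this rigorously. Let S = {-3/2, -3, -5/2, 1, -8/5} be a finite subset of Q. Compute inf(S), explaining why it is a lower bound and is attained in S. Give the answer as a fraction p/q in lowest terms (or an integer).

S is finite, so inf(S) = min(S).
Sorted increasing:
-3, -5/2, -8/5, -3/2, 1
The extremum is -3.
For every x in S, x >= -3. And -3 is in S, so it is attained.
Therefore inf(S) = -3.

-3


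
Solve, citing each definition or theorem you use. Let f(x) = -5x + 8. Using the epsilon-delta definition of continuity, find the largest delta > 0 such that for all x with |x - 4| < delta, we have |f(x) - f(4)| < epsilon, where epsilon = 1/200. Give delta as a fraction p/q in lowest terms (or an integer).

We compute f(4) = -5*(4) + 8 = -12.
|f(x) - f(4)| = |-5x + 8 - (-12)| = |-5(x - 4)| = 5|x - 4|.
We need 5|x - 4| < 1/200, i.e. |x - 4| < 1/200 / 5 = 1/1000.
So any delta <= 1/1000 works. Conversely, if delta > 1/1000, then x = 4 + 1/1000 satisfies |x - 4| = 1/1000 < delta but |f(x) - f(4)| = 5 * 1/1000 = 1/200, which is not < 1/200; so no larger delta works.
Hence the largest such delta is 1/1000.

1/1000


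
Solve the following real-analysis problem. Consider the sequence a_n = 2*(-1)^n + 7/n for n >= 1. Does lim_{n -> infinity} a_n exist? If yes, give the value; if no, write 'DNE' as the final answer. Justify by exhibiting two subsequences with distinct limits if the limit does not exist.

Examine the behaviour of a_n along subsequences.
a_{2k} = 2 + 7/(2k) -> 2. a_{2k+1} = -2 + 7/(2k+1) -> -2.
Since these two subsequential limits are 2 and -2, distinct, the full sequence cannot converge (a convergent sequence has all subsequences tending to the same limit). So lim a_n does not exist.

DNE


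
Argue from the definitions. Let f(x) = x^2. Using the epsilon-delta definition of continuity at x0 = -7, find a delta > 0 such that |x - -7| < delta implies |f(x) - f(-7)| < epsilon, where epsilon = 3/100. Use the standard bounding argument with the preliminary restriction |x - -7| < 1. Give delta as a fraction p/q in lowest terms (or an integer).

Factor: |x^2 - (-7)^2| = |x - -7| * |x + -7|.
Impose |x - -7| < 1 first. Then |x + -7| = |(x - -7) + 2*(-7)| <= |x - -7| + 2*|-7| < 1 + 14 = 15.
So |x^2 - (-7)^2| < delta * 15.
We need delta * 15 <= 3/100, i.e. delta <= 3/100/15 = 1/500.
Since 1/500 < 1, this is tighter than 1; take delta = 1/500.
So delta = 1/500 works.

1/500


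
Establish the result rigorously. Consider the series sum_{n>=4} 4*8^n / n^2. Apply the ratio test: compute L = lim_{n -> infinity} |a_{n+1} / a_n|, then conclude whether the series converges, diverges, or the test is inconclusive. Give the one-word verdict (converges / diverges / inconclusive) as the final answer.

Let a_n denote the general term. Form the ratio a_{n+1}/a_n and simplify:
a_{n+1}/a_n = 8*n^2/(n + 1)^2
Take the limit as n -> infinity: L = 8.
Since L = 8 > 1 (or L = infinity), the ratio test implies the series diverges.

diverges


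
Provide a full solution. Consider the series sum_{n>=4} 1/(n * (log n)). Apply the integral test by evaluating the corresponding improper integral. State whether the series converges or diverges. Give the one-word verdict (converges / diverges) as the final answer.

Let f(x) = 1/(x*log(x)). Then f is positive, continuous, and decreasing on [4, infinity), so the integral test applies.
Compute the improper integral int_{4}^infinity f(x) dx:
  antiderivative F(x) = log(log(x)).
  F(x) = log(log(x)) -> infinity as x -> infinity. The integral diverges, so by the integral test, the series diverges.

diverges


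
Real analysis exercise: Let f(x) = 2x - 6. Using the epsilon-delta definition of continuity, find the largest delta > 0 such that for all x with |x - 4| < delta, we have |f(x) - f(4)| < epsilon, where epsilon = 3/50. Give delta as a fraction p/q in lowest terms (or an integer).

We compute f(4) = 2*(4) - 6 = 2.
|f(x) - f(4)| = |2x - 6 - (2)| = |2(x - 4)| = 2|x - 4|.
We need 2|x - 4| < 3/50, i.e. |x - 4| < 3/50 / 2 = 3/100.
So any delta <= 3/100 works. Conversely, if delta > 3/100, then x = 4 + 3/100 satisfies |x - 4| = 3/100 < delta but |f(x) - f(4)| = 2 * 3/100 = 3/50, which is not < 3/50; so no larger delta works.
Hence the largest such delta is 3/100.

3/100


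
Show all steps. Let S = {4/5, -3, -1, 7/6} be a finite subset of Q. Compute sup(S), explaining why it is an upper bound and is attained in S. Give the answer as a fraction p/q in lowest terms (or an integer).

S is finite, so sup(S) = max(S).
Sorted decreasing:
7/6, 4/5, -1, -3
The extremum is 7/6.
For every x in S, x <= 7/6. And 7/6 is in S, so it is attained.
Therefore sup(S) = 7/6.

7/6


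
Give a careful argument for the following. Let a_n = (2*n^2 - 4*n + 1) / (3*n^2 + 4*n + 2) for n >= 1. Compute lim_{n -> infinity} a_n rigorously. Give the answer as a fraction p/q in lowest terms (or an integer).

Divide numerator and denominator by n^2, the highest power:
numerator / n^2 = 2 - 4/n + n^(-2)
denominator / n^2 = 3 + 4/n + 2/n^2
As n -> infinity, all terms of the form c/n^k (k >= 1) tend to 0.
So numerator / n^2 -> 2 and denominator / n^2 -> 3.
Therefore lim a_n = 2/3.

2/3


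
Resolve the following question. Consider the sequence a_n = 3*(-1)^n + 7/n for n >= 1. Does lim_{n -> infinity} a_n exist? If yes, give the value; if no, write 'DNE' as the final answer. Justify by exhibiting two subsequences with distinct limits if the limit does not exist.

Examine the behaviour of a_n along subsequences.
a_{2k} = 3 + 7/(2k) -> 3. a_{2k+1} = -3 + 7/(2k+1) -> -3.
Since these two subsequential limits are 3 and -3, distinct, the full sequence cannot converge (a convergent sequence has all subsequences tending to the same limit). So lim a_n does not exist.

DNE


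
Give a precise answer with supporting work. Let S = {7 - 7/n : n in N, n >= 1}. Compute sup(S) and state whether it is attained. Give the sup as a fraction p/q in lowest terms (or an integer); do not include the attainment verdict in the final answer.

Analysis:
- Values: 0, 7/2, 14/3, 21/4, ... strictly increasing.
- Minimum is 0 (n=1); inf = 0 (attained).
- 7 - 7/n -> 7 from below; sup = 7, not attained.
Conclusion: sup(S) = 7, not attained in S.

7


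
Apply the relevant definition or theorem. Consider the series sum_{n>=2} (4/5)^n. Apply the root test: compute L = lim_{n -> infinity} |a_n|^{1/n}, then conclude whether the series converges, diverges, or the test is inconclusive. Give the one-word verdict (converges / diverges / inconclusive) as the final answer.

Let a_n denote the general term. Form |a_n|^(1/n) and simplify:
|a_n|^(1/n) = 4/5
Take the limit as n -> infinity: L = 4/5.
Since L = 4/5 < 1, the root test implies convergence.

converges


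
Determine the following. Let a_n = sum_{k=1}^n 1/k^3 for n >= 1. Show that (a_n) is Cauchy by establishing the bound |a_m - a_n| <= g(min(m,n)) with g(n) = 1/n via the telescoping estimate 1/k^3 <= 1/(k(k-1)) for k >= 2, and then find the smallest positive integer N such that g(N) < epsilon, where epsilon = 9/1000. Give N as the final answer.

For m > n >= 1: |a_m - a_n| = sum_{k=n+1}^m 1/k^3.
Use 1/k^3 <= 1/(k(k-1)) = 1/(k-1) - 1/k for k >= 2 (which holds since k^3 >= k^2 >= k(k-1) for k >= 2):
sum_{k=n+1}^m 1/k^3 <= sum_{k=n+1}^m (1/(k-1) - 1/k) = 1/n - 1/m <= 1/n.
By symmetry the same bound holds with n,m swapped, so |a_m - a_n| <= 1/min(m,n) = g(min(m,n)). Since g(n) -> 0, (a_n) is Cauchy.
Now solve g(N) < 9/1000: 1/N < 9/1000 <=> N > 1/(9/1000) = 1000/9.
The smallest integer strictly greater than 1000/9 is N = 112.
Check: g(112) = 1/112 < 9/1000; g(111) = 1/111 >= 9/1000. So N = 112.

112


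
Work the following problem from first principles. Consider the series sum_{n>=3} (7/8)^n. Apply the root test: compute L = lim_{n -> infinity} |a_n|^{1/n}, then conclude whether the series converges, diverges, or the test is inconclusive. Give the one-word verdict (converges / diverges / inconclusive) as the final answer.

Let a_n denote the general term. Form |a_n|^(1/n) and simplify:
|a_n|^(1/n) = 7/8
Take the limit as n -> infinity: L = 7/8.
Since L = 7/8 < 1, the root test implies convergence.

converges


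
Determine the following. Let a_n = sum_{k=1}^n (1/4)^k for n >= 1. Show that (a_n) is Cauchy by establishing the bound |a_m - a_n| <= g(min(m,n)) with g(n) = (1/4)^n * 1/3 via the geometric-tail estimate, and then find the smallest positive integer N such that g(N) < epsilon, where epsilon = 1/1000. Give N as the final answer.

For m > n >= 1: |a_m - a_n| = sum_{k=n+1}^m (1/4)^k < sum_{k=n+1}^infinity (1/4)^k = (1/4)^(n+1) / (1 - 1/4) = (1/4)^n * (1/4) * (4/3) = (1/4)^n * 1/3.
So g(n) = (1/4)^n / 3. Since g(n) -> 0, (a_n) is Cauchy.
Now solve g(N) < 1/1000: (1/4)^N / 3 < 1/1000 <=> 4^N > 1 / (3 * 1/1000) = 1000/3.
Check powers of 4: 4^4 = 256 <= 1000/3, 4^5 = 1024 > 1000/3.
So the smallest such N is 5. Check: g(5) = 1/(3 * 1024) = 1/3072 < 1/1000.

5


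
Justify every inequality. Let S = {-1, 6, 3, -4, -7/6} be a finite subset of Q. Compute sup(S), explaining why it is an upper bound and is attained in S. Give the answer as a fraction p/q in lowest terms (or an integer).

S is finite, so sup(S) = max(S).
Sorted decreasing:
6, 3, -1, -7/6, -4
The extremum is 6.
For every x in S, x <= 6. And 6 is in S, so it is attained.
Therefore sup(S) = 6.

6


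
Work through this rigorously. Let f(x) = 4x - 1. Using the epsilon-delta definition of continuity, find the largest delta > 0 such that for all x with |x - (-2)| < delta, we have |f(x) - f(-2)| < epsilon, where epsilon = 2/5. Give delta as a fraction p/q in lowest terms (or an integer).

We compute f(-2) = 4*(-2) - 1 = -9.
|f(x) - f(-2)| = |4x - 1 - (-9)| = |4(x - (-2))| = 4|x - (-2)|.
We need 4|x - (-2)| < 2/5, i.e. |x - (-2)| < 2/5 / 4 = 1/10.
So any delta <= 1/10 works. Conversely, if delta > 1/10, then x = -2 + 1/10 satisfies |x - (-2)| = 1/10 < delta but |f(x) - f(-2)| = 4 * 1/10 = 2/5, which is not < 2/5; so no larger delta works.
Hence the largest such delta is 1/10.

1/10


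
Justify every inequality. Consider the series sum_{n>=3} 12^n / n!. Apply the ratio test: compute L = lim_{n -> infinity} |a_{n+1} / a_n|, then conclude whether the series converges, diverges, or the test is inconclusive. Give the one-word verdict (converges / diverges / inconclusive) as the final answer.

Let a_n denote the general term. Form the ratio a_{n+1}/a_n and simplify:
a_{n+1}/a_n = 12/(n + 1)
Take the limit as n -> infinity: L = 0.
Since L = 0 < 1, the ratio test implies the series converges.

converges


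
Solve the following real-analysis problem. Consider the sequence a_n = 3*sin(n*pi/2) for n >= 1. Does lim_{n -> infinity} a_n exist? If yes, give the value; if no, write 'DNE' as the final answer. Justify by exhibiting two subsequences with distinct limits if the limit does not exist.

Examine the behaviour of a_n along subsequences.
a_{4k+1} = 3*sin(pi/2 + 2k*pi) = 3 -> 3. a_{4k+3} = 3*sin(3pi/2 + 2k*pi) = -3 -> -3.
Since these two subsequential limits are 3 and -3, distinct, the full sequence cannot converge (a convergent sequence has all subsequences tending to the same limit). So lim a_n does not exist.

DNE


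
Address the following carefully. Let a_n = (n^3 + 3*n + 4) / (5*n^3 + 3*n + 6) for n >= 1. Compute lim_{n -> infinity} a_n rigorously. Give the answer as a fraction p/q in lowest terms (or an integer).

Divide numerator and denominator by n^3, the highest power:
numerator / n^3 = 1 + 3/n^2 + 4/n^3
denominator / n^3 = 5 + 3/n^2 + 6/n^3
As n -> infinity, all terms of the form c/n^k (k >= 1) tend to 0.
So numerator / n^3 -> 1 and denominator / n^3 -> 5.
Therefore lim a_n = 1/5.

1/5


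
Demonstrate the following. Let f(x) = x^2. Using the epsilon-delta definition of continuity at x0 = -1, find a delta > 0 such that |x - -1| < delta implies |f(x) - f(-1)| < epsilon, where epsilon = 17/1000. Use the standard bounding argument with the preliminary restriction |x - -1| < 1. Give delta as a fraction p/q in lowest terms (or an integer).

Factor: |x^2 - (-1)^2| = |x - -1| * |x + -1|.
Impose |x - -1| < 1 first. Then |x + -1| = |(x - -1) + 2*(-1)| <= |x - -1| + 2*|-1| < 1 + 2 = 3.
So |x^2 - (-1)^2| < delta * 3.
We need delta * 3 <= 17/1000, i.e. delta <= 17/1000/3 = 17/3000.
Since 17/3000 < 1, this is tighter than 1; take delta = 17/3000.
So delta = 17/3000 works.

17/3000


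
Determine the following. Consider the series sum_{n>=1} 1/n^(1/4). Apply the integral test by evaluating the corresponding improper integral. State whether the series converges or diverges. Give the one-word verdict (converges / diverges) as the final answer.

Let f(x) = x^(-1/4). Then f is positive, continuous, and decreasing on [1, infinity), so the integral test applies.
Compute the improper integral int_{1}^infinity f(x) dx:
  antiderivative F(x) = 4*x^(3/4)/3.
  As x -> infinity, F(x) -> infinity (since p = 1/4 < 1).
  So the integral diverges. By the integral test, the series diverges.

diverges


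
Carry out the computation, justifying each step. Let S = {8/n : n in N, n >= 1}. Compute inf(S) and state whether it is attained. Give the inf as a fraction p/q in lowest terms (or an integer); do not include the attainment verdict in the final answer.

Analysis:
- Values: 8, 4, 8/3, 2, ... strictly decreasing.
- The maximum is 8 (n=1); sup = 8 (attained).
- The set is bounded below by 0; 8/n -> 0 so 0 is the greatest lower bound.
- 0 is not in the set, so inf = 0 is not attained.
Conclusion: inf(S) = 0, not attained in S.

0


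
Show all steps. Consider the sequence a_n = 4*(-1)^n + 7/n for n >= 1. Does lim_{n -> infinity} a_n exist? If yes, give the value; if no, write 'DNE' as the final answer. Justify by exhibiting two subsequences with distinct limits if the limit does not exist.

Examine the behaviour of a_n along subsequences.
a_{2k} = 4 + 7/(2k) -> 4. a_{2k+1} = -4 + 7/(2k+1) -> -4.
Since these two subsequential limits are 4 and -4, distinct, the full sequence cannot converge (a convergent sequence has all subsequences tending to the same limit). So lim a_n does not exist.

DNE


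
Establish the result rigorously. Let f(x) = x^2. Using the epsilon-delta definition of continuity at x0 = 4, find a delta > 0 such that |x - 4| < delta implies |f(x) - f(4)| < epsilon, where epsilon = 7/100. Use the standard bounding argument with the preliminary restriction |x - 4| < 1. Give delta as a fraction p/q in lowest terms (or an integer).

Factor: |x^2 - (4)^2| = |x - 4| * |x + 4|.
Impose |x - 4| < 1 first. Then |x + 4| = |(x - 4) + 2*(4)| <= |x - 4| + 2*|4| < 1 + 8 = 9.
So |x^2 - (4)^2| < delta * 9.
We need delta * 9 <= 7/100, i.e. delta <= 7/100/9 = 7/900.
Since 7/900 < 1, this is tighter than 1; take delta = 7/900.
So delta = 7/900 works.

7/900


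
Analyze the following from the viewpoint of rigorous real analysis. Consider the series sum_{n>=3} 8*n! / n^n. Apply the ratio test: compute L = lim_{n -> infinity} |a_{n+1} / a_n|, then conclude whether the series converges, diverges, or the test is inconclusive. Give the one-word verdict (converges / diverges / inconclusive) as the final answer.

Let a_n denote the general term. Form the ratio a_{n+1}/a_n and simplify:
a_{n+1}/a_n = (n/(n + 1))^n
Take the limit as n -> infinity: L = exp(-1).
Since L = exp(-1) < 1, the ratio test implies the series converges.

converges


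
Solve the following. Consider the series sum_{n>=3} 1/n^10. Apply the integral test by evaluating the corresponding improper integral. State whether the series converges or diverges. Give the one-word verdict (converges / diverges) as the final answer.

Let f(x) = x^(-10). Then f is positive, continuous, and decreasing on [3, infinity), so the integral test applies.
Compute the improper integral int_{3}^infinity f(x) dx:
  antiderivative F(x) = -1/(9*x^9).
  As x -> infinity, F(x) -> 0 (since p = 10 > 1).
  So int = F(infinity) - F(3) = 0 - (-1/177147) = 1/177147.
  Finite, so by the integral test, the series converges.

converges


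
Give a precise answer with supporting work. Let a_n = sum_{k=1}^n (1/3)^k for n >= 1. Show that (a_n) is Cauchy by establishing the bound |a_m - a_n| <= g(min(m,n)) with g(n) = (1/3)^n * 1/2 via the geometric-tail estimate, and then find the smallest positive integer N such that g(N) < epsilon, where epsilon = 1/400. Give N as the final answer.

For m > n >= 1: |a_m - a_n| = sum_{k=n+1}^m (1/3)^k < sum_{k=n+1}^infinity (1/3)^k = (1/3)^(n+1) / (1 - 1/3) = (1/3)^n * (1/3) * (3/2) = (1/3)^n * 1/2.
So g(n) = (1/3)^n / 2. Since g(n) -> 0, (a_n) is Cauchy.
Now solve g(N) < 1/400: (1/3)^N / 2 < 1/400 <=> 3^N > 1 / (2 * 1/400) = 200.
Check powers of 3: 3^4 = 81 <= 200, 3^5 = 243 > 200.
So the smallest such N is 5. Check: g(5) = 1/(2 * 243) = 1/486 < 1/400.

5


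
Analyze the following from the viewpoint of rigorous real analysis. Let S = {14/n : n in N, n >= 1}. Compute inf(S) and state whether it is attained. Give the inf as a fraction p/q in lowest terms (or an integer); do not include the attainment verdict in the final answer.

Analysis:
- Values: 14, 7, 14/3, 7/2, ... strictly decreasing.
- The maximum is 14 (n=1); sup = 14 (attained).
- The set is bounded below by 0; 14/n -> 0 so 0 is the greatest lower bound.
- 0 is not in the set, so inf = 0 is not attained.
Conclusion: inf(S) = 0, not attained in S.

0


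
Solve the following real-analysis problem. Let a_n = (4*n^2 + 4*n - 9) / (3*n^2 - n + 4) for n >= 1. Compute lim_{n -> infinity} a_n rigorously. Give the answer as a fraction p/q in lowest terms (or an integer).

Divide numerator and denominator by n^2, the highest power:
numerator / n^2 = 4 + 4/n - 9/n^2
denominator / n^2 = 3 - 1/n + 4/n^2
As n -> infinity, all terms of the form c/n^k (k >= 1) tend to 0.
So numerator / n^2 -> 4 and denominator / n^2 -> 3.
Therefore lim a_n = 4/3.

4/3


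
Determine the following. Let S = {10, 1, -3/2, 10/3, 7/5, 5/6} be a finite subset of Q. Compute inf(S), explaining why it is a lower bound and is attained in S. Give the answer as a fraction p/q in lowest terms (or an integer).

S is finite, so inf(S) = min(S).
Sorted increasing:
-3/2, 5/6, 1, 7/5, 10/3, 10
The extremum is -3/2.
For every x in S, x >= -3/2. And -3/2 is in S, so it is attained.
Therefore inf(S) = -3/2.

-3/2


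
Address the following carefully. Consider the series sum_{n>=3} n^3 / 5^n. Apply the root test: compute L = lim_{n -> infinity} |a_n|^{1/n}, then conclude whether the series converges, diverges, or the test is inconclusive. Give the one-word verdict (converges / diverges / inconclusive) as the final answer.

Let a_n denote the general term. Form |a_n|^(1/n) and simplify:
|a_n|^(1/n) = n^(3/n)/5
Take the limit as n -> infinity: L = 1/5.
Since L = 1/5 < 1, the root test implies convergence.

converges


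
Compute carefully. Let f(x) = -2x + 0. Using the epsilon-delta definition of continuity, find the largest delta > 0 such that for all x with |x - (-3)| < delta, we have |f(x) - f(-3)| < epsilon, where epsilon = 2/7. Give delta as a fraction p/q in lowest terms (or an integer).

We compute f(-3) = -2*(-3) + 0 = 6.
|f(x) - f(-3)| = |-2x + 0 - (6)| = |-2(x - (-3))| = 2|x - (-3)|.
We need 2|x - (-3)| < 2/7, i.e. |x - (-3)| < 2/7 / 2 = 1/7.
So any delta <= 1/7 works. Conversely, if delta > 1/7, then x = -3 + 1/7 satisfies |x - (-3)| = 1/7 < delta but |f(x) - f(-3)| = 2 * 1/7 = 2/7, which is not < 2/7; so no larger delta works.
Hence the largest such delta is 1/7.

1/7


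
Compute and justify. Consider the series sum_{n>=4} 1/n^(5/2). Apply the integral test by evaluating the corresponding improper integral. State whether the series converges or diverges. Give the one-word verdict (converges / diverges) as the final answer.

Let f(x) = x^(-5/2). Then f is positive, continuous, and decreasing on [4, infinity), so the integral test applies.
Compute the improper integral int_{4}^infinity f(x) dx:
  antiderivative F(x) = -2/(3*x^(3/2)).
  As x -> infinity, F(x) -> 0 (since p = 5/2 > 1).
  So int = F(infinity) - F(4) = 0 - (-1/12) = 1/12.
  Finite, so by the integral test, the series converges.

converges


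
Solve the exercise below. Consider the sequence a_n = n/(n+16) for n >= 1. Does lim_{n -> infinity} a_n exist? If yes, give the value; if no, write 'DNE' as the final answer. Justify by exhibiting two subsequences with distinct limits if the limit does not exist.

Examine the behaviour of a_n along subsequences.
Even-n subsequence a_{2k} = (2k)/(2k+16) -> 1. Odd-n subsequence a_{2k+1} = (2k+1)/(2k+17) -> 1. Both tend to 1, which suggests the limit is 1; verify directly.
|a_n - 1| = |n - (n+16)| / (n+16) = 16/(n+16) < 16/n for every n >= 1.
Given epsilon > 0, choose a positive integer N > 16/epsilon. Then for all n >= N, |a_n - 1| < 16/n <= 16/N < epsilon.
So by the definition of the limit, lim a_n exists and equals 1.

1


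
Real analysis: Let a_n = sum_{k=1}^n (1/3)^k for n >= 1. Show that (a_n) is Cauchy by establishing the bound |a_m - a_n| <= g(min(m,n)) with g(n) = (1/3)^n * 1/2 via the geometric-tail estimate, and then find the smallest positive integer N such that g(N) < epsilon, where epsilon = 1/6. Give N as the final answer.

For m > n >= 1: |a_m - a_n| = sum_{k=n+1}^m (1/3)^k < sum_{k=n+1}^infinity (1/3)^k = (1/3)^(n+1) / (1 - 1/3) = (1/3)^n * (1/3) * (3/2) = (1/3)^n * 1/2.
So g(n) = (1/3)^n / 2. Since g(n) -> 0, (a_n) is Cauchy.
Now solve g(N) < 1/6: (1/3)^N / 2 < 1/6 <=> 3^N > 1 / (2 * 1/6) = 3.
Check powers of 3: 3^1 = 3 <= 3, 3^2 = 9 > 3.
So the smallest such N is 2. Check: g(2) = 1/(2 * 9) = 1/18 < 1/6.

2


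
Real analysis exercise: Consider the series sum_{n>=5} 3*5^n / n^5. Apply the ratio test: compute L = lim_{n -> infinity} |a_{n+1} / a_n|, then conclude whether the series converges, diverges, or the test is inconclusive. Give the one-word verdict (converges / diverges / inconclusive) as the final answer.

Let a_n denote the general term. Form the ratio a_{n+1}/a_n and simplify:
a_{n+1}/a_n = 5*n^5/(n + 1)^5
Take the limit as n -> infinity: L = 5.
Since L = 5 > 1 (or L = infinity), the ratio test implies the series diverges.

diverges


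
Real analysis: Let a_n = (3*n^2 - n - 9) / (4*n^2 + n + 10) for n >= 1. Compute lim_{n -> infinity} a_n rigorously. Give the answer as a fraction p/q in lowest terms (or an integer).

Divide numerator and denominator by n^2, the highest power:
numerator / n^2 = 3 - 1/n - 9/n^2
denominator / n^2 = 4 + 1/n + 10/n^2
As n -> infinity, all terms of the form c/n^k (k >= 1) tend to 0.
So numerator / n^2 -> 3 and denominator / n^2 -> 4.
Therefore lim a_n = 3/4.

3/4


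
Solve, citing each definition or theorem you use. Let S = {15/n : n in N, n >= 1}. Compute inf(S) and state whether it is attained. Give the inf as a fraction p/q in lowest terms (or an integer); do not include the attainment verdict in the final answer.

Analysis:
- Values: 15, 15/2, 5, 15/4, ... strictly decreasing.
- The maximum is 15 (n=1); sup = 15 (attained).
- The set is bounded below by 0; 15/n -> 0 so 0 is the greatest lower bound.
- 0 is not in the set, so inf = 0 is not attained.
Conclusion: inf(S) = 0, not attained in S.

0


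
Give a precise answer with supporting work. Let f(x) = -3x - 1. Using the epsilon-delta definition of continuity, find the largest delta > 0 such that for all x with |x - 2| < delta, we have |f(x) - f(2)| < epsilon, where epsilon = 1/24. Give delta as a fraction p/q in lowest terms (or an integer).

We compute f(2) = -3*(2) - 1 = -7.
|f(x) - f(2)| = |-3x - 1 - (-7)| = |-3(x - 2)| = 3|x - 2|.
We need 3|x - 2| < 1/24, i.e. |x - 2| < 1/24 / 3 = 1/72.
So any delta <= 1/72 works. Conversely, if delta > 1/72, then x = 2 + 1/72 satisfies |x - 2| = 1/72 < delta but |f(x) - f(2)| = 3 * 1/72 = 1/24, which is not < 1/24; so no larger delta works.
Hence the largest such delta is 1/72.

1/72


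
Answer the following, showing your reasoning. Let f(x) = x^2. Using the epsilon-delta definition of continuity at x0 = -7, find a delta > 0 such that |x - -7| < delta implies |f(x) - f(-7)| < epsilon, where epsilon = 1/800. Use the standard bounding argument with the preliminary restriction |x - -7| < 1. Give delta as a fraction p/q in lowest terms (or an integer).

Factor: |x^2 - (-7)^2| = |x - -7| * |x + -7|.
Impose |x - -7| < 1 first. Then |x + -7| = |(x - -7) + 2*(-7)| <= |x - -7| + 2*|-7| < 1 + 14 = 15.
So |x^2 - (-7)^2| < delta * 15.
We need delta * 15 <= 1/800, i.e. delta <= 1/800/15 = 1/12000.
Since 1/12000 < 1, this is tighter than 1; take delta = 1/12000.
So delta = 1/12000 works.

1/12000


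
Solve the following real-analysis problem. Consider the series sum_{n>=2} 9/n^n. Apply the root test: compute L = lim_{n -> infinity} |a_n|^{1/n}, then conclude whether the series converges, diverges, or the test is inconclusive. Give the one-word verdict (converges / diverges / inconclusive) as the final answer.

Let a_n denote the general term. Form |a_n|^(1/n) and simplify:
|a_n|^(1/n) = 3^(2/n)/n
Take the limit as n -> infinity: L = 0.
Since L = 0 < 1, the root test implies convergence.

converges


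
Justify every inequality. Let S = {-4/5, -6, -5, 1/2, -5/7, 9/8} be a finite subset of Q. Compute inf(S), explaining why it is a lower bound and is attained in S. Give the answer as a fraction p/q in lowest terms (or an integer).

S is finite, so inf(S) = min(S).
Sorted increasing:
-6, -5, -4/5, -5/7, 1/2, 9/8
The extremum is -6.
For every x in S, x >= -6. And -6 is in S, so it is attained.
Therefore inf(S) = -6.

-6


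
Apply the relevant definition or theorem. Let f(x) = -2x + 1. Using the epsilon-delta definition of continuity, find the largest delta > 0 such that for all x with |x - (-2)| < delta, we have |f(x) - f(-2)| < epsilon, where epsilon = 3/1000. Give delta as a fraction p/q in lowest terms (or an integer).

We compute f(-2) = -2*(-2) + 1 = 5.
|f(x) - f(-2)| = |-2x + 1 - (5)| = |-2(x - (-2))| = 2|x - (-2)|.
We need 2|x - (-2)| < 3/1000, i.e. |x - (-2)| < 3/1000 / 2 = 3/2000.
So any delta <= 3/2000 works. Conversely, if delta > 3/2000, then x = -2 + 3/2000 satisfies |x - (-2)| = 3/2000 < delta but |f(x) - f(-2)| = 2 * 3/2000 = 3/1000, which is not < 3/1000; so no larger delta works.
Hence the largest such delta is 3/2000.

3/2000


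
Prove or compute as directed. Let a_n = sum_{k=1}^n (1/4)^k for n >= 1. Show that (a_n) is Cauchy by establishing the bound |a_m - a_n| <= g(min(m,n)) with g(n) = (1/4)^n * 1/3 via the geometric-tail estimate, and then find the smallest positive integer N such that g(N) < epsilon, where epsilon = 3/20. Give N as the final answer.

For m > n >= 1: |a_m - a_n| = sum_{k=n+1}^m (1/4)^k < sum_{k=n+1}^infinity (1/4)^k = (1/4)^(n+1) / (1 - 1/4) = (1/4)^n * (1/4) * (4/3) = (1/4)^n * 1/3.
So g(n) = (1/4)^n / 3. Since g(n) -> 0, (a_n) is Cauchy.
Now solve g(N) < 3/20: (1/4)^N / 3 < 3/20 <=> 4^N > 1 / (3 * 3/20) = 20/9.
Check powers of 4: 4^0 = 1 <= 20/9, 4^1 = 4 > 20/9.
So the smallest such N is 1. Check: g(1) = 1/(3 * 4) = 1/12 < 3/20.

1


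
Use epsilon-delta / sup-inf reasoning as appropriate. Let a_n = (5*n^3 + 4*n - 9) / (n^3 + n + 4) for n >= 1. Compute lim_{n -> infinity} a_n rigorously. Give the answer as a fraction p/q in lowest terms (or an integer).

Divide numerator and denominator by n^3, the highest power:
numerator / n^3 = 5 + 4/n^2 - 9/n^3
denominator / n^3 = 1 + n^(-2) + 4/n^3
As n -> infinity, all terms of the form c/n^k (k >= 1) tend to 0.
So numerator / n^3 -> 5 and denominator / n^3 -> 1.
Therefore lim a_n = 5.

5


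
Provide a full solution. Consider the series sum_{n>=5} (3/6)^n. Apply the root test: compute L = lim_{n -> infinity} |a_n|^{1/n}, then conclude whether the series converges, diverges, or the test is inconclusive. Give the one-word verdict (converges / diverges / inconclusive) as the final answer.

Let a_n denote the general term. Form |a_n|^(1/n) and simplify:
|a_n|^(1/n) = 1/2
Take the limit as n -> infinity: L = 1/2.
Since L = 1/2 < 1, the root test implies convergence.

converges


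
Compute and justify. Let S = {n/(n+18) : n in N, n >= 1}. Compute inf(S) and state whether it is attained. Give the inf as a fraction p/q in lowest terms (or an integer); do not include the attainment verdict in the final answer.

Analysis:
- Values: 1/19, 1/10, 1/7, 2/11, ... strictly increasing.
- Minimum is 1/19 (n=1); inf = 1/19 (attained).
- n/(n+18) = 1 - 18/(n+18) -> 1 from below as n -> infinity, and never equals 1.
- So sup = 1 (not attained).
Conclusion: inf(S) = 1/19, attained in S.

1/19


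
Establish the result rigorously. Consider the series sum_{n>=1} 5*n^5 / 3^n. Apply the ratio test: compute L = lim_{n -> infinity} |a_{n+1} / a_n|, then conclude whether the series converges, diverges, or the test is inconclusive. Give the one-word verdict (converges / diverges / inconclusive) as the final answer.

Let a_n denote the general term. Form the ratio a_{n+1}/a_n and simplify:
a_{n+1}/a_n = (n + 1)^5/(3*n^5)
Take the limit as n -> infinity: L = 1/3.
Since L = 1/3 < 1, the ratio test implies the series converges.

converges


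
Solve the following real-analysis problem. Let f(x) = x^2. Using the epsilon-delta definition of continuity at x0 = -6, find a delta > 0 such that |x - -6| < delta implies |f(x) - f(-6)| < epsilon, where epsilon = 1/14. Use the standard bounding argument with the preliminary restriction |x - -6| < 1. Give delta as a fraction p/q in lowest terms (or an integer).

Factor: |x^2 - (-6)^2| = |x - -6| * |x + -6|.
Impose |x - -6| < 1 first. Then |x + -6| = |(x - -6) + 2*(-6)| <= |x - -6| + 2*|-6| < 1 + 12 = 13.
So |x^2 - (-6)^2| < delta * 13.
We need delta * 13 <= 1/14, i.e. delta <= 1/14/13 = 1/182.
Since 1/182 < 1, this is tighter than 1; take delta = 1/182.
So delta = 1/182 works.

1/182
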